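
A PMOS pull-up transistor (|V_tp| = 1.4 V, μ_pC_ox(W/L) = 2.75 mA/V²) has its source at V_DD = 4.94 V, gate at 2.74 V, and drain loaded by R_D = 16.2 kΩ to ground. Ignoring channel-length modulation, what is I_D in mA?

I_D = 0.296 mA

V_SG = V_DD − V_G = 4.94 − 2.74 = 2.2 V, so V_ov = 2.2 − 1.4 = 0.8 V.
Assume saturation: I_D = ½ k_p V_ov² = 0.5 × 2.75 × 0.8² = 0.88 mA, giving V_SD = V_DD − I_D R_D = 4.94 − 0.88 × 16.2 = -9.32 V.
But -9.32 V < V_ov = 0.8 V, so the device is actually in triode.
In triode I_D = k_p[V_ov V_SD − ½ V_SD²] and I_D = (V_DD − V_SD)/R_D. Equating: 22.3 V_SD² − 36.64 V_SD + 4.94 = 0, giving V_SD = 0.148 V (the root below V_ov).
I_D = (4.94 − 0.148) / 16.2 = 0.296 mA.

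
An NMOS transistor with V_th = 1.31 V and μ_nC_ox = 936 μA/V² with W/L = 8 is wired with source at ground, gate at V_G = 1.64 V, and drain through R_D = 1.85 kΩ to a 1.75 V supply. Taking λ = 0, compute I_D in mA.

V_GS = V_G = 1.64 V, so V_ov = 1.64 − 1.31 = 0.33 V.
k_n = μ_nC_ox · (W/L) = 7.488 mA/V².
Assume saturation: I_D = ½ k_n V_ov² = 0.5 × 7.488 × 0.33² = 0.408 mA, giving V_DS = V_DD − I_D R_D = 1.75 − 0.408 × 1.85 = 0.996 V.
V_DS = 0.996 V ≥ V_ov = 0.33 V, confirming saturation.

I_D = 0.408 mA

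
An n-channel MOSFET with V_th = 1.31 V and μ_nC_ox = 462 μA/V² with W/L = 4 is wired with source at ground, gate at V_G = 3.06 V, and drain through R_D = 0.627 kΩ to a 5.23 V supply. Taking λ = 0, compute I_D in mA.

V_GS = V_G = 3.06 V, so V_ov = 3.06 − 1.31 = 1.75 V.
k_n = μ_nC_ox · (W/L) = 1.848 mA/V².
Assume saturation: I_D = ½ k_n V_ov² = 0.5 × 1.848 × 1.75² = 2.83 mA, giving V_DS = V_DD − I_D R_D = 5.23 − 2.83 × 0.627 = 3.46 V.
V_DS = 3.46 V ≥ V_ov = 1.75 V, confirming saturation.

I_D = 2.83 mA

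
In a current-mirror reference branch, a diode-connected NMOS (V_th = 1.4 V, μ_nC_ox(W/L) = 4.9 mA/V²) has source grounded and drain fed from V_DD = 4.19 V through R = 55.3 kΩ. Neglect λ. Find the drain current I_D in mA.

With gate tied to drain, V_GS = V_DS ≥ V_GS − V_th, so the device is in saturation.
KCL at the drain: ½ k_n (V_GS − V_th)² = (V_DD − V_GS)/R.
Let x = V_GS − 1.4. Then 135 x² + x − 2.79 = 0, giving x = 0.14 V (positive root), so V_GS = 1.54 V.
I_D = (V_DD − V_GS)/R = (4.19 − 1.54) / 55.3 = 0.0479 mA.

I_D = 0.0479 mA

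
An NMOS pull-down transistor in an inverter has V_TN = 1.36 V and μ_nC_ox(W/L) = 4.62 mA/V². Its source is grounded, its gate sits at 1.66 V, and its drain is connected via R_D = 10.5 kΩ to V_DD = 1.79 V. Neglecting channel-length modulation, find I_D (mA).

V_GS = V_G = 1.66 V, so V_ov = 1.66 − 1.36 = 0.3 V.
Assume saturation: I_D = ½ k_n V_ov² = 0.5 × 4.62 × 0.3² = 0.208 mA, giving V_DS = V_DD − I_D R_D = 1.79 − 0.208 × 10.5 = -0.393 V.
But -0.393 V < V_ov = 0.3 V, so the device is actually in triode.
In triode I_D = k_n[V_ov V_DS − ½ V_DS²] and I_D = (V_DD − V_DS)/R_D. Equating: 24.3 V_DS² − 15.55 V_DS + 1.79 = 0, giving V_DS = 0.15 V (the root below V_ov).
I_D = (1.79 − 0.15) / 10.5 = 0.156 mA.

I_D = 0.156 mA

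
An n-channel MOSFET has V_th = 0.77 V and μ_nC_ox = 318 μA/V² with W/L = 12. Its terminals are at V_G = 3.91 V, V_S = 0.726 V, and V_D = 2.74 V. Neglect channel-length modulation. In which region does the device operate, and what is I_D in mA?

Triode; I_D = 10.8 mA

V_GS = V_G − V_S = 3.91 − 0.726 = 3.18 V; V_DS = V_D − V_S = 2.74 − 0.726 = 2.01 V.
k_n = μ_nC_ox · (W/L) = 3.816 mA/V².
V_ov = V_GS − V_th = 3.18 − 0.77 = 2.41 V.
Since V_DS = 2.01 V < V_ov = 2.41 V, the device is in the triode region.
I_D = k_n [V_ov · V_DS − ½ V_DS²] = 3.816 × [2.41 × 2.01 − 0.5 × 2.01²] = 10.8 mA.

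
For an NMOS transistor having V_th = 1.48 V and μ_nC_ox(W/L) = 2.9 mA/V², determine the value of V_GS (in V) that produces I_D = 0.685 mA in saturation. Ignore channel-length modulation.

In saturation I_D = ½ k_n (V_GS − V_th)², so V_GS − V_th = √(2 I_D / k_n) = √(2 × 0.685 / 2.9) = 0.687 V.
V_GS = 1.48 + 0.687 = 2.17 V.

V_GS = 2.17 V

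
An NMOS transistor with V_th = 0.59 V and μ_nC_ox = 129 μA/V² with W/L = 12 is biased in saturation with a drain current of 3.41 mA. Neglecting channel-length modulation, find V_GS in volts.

V_GS = 2.69 V

k_n = μ_nC_ox · (W/L) = 1.548 mA/V².
In saturation I_D = ½ k_n (V_GS − V_th)², so V_GS − V_th = √(2 I_D / k_n) = √(2 × 3.41 / 1.548) = 2.1 V.
V_GS = 0.59 + 2.1 = 2.69 V.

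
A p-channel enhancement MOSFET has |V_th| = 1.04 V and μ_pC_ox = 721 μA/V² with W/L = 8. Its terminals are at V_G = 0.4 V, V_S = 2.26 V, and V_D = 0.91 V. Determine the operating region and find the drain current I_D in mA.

Saturation; I_D = 1.94 mA

V_SG = V_S − V_G = 2.26 − 0.4 = 1.86 V; V_SD = V_S − V_D = 2.26 − 0.91 = 1.35 V.
k_p = μ_pC_ox · (W/L) = 5.768 mA/V².
V_ov = V_SG − |V_th| = 1.86 − 1.04 = 0.82 V.
Since V_SD = 1.35 V ≥ V_ov = 0.82 V, the device is in saturation.
I_D = ½ k_p V_ov² = 0.5 × 5.768 × 0.82² = 1.94 mA.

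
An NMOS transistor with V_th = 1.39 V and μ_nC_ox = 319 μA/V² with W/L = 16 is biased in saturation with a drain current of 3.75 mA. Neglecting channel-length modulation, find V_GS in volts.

V_GS = 2.60 V

k_n = μ_nC_ox · (W/L) = 5.104 mA/V².
In saturation I_D = ½ k_n (V_GS − V_th)², so V_GS − V_th = √(2 I_D / k_n) = √(2 × 3.75 / 5.104) = 1.21 V.
V_GS = 1.39 + 1.21 = 2.6 V.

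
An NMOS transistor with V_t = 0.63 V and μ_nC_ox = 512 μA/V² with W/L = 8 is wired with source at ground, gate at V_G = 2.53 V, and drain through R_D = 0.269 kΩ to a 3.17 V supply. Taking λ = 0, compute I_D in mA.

I_D = 6.77 mA

V_GS = V_G = 2.53 V, so V_ov = 2.53 − 0.63 = 1.9 V.
k_n = μ_nC_ox · (W/L) = 4.096 mA/V².
Assume saturation: I_D = ½ k_n V_ov² = 0.5 × 4.096 × 1.9² = 7.39 mA, giving V_DS = V_DD − I_D R_D = 3.17 − 7.39 × 0.269 = 1.18 V.
But 1.18 V < V_ov = 1.9 V, so the device is actually in triode.
In triode I_D = k_n[V_ov V_DS − ½ V_DS²] and I_D = (V_DD − V_DS)/R_D. Equating: 0.551 V_DS² − 3.093 V_DS + 3.17 = 0, giving V_DS = 1.35 V (the root below V_ov).
I_D = (3.17 − 1.35) / 0.269 = 6.77 mA.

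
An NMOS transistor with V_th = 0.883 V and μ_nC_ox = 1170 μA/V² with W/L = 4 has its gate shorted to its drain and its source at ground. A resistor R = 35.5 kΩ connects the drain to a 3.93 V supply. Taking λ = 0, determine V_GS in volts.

V_GS = 1.07 V

With gate tied to drain, V_GS = V_DS ≥ V_GS − V_th, so the device is in saturation.
k_n = μ_nC_ox · (W/L) = 4.68 mA/V².
KCL at the drain: ½ k_n (V_GS − V_th)² = (V_DD − V_GS)/R.
Let x = V_GS − 0.883. Then 83.1 x² + x − 3.047 = 0, giving x = 0.186 V (positive root), so V_GS = 1.07 V.
I_D = (V_DD − V_GS)/R = (3.93 − 1.07) / 35.5 = 0.0806 mA.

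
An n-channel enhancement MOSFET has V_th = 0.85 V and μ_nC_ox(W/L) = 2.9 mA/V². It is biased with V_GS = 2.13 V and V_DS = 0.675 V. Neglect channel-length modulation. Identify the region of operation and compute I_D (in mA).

Triode; I_D = 1.84 mA

V_ov = V_GS − V_th = 2.13 − 0.85 = 1.28 V.
Since V_DS = 0.675 V < V_ov = 1.28 V, the device is in the triode region.
I_D = k_n [V_ov · V_DS − ½ V_DS²] = 2.9 × [1.28 × 0.675 − 0.5 × 0.675²] = 1.84 mA.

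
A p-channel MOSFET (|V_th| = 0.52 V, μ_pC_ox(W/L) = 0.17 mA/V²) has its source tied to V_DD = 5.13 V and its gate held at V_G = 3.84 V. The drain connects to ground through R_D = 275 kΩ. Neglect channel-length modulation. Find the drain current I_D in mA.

I_D = 0.0181 mA

V_SG = V_DD − V_G = 5.13 − 3.84 = 1.29 V, so V_ov = 1.29 − 0.52 = 0.77 V.
Assume saturation: I_D = ½ k_p V_ov² = 0.5 × 0.17 × 0.77² = 0.0504 mA, giving V_SD = V_DD − I_D R_D = 5.13 − 0.0504 × 275 = -8.73 V.
But -8.73 V < V_ov = 0.77 V, so the device is actually in triode.
In triode I_D = k_p[V_ov V_SD − ½ V_SD²] and I_D = (V_DD − V_SD)/R_D. Equating: 23.4 V_SD² − 37 V_SD + 5.13 = 0, giving V_SD = 0.154 V (the root below V_ov).
I_D = (5.13 − 0.154) / 275 = 0.0181 mA.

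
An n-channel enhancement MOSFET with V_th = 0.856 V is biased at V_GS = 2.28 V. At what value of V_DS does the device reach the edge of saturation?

V_DS,sat = 1.42 V

The boundary between triode and saturation is V_DS = V_GS − V_th = V_ov.
V_ov = 2.28 − 0.856 = 1.42 V.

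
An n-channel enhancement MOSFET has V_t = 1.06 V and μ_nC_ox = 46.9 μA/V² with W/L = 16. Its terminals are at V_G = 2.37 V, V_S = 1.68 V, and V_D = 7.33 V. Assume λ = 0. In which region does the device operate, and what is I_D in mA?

Cutoff; I_D = 0 mA

V_GS = V_G − V_S = 2.37 − 1.68 = 0.69 V; V_DS = V_D − V_S = 7.33 − 1.68 = 5.65 V.
V_GS = 0.69 V < V_t = 1.06 V, so the transistor is in cutoff.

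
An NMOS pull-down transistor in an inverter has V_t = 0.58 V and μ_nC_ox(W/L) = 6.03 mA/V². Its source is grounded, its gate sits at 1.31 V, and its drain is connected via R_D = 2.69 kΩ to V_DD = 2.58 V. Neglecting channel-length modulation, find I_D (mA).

V_GS = V_G = 1.31 V, so V_ov = 1.31 − 0.58 = 0.73 V.
Assume saturation: I_D = ½ k_n V_ov² = 0.5 × 6.03 × 0.73² = 1.61 mA, giving V_DS = V_DD − I_D R_D = 2.58 − 1.61 × 2.69 = -1.74 V.
But -1.74 V < V_ov = 0.73 V, so the device is actually in triode.
In triode I_D = k_n[V_ov V_DS − ½ V_DS²] and I_D = (V_DD − V_DS)/R_D. Equating: 8.11 V_DS² − 12.84 V_DS + 2.58 = 0, giving V_DS = 0.236 V (the root below V_ov).
I_D = (2.58 − 0.236) / 2.69 = 0.871 mA.

I_D = 0.871 mA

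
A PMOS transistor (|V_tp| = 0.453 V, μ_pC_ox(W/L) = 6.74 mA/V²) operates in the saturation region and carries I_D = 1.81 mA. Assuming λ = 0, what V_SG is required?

In saturation I_D = ½ k_p (V_SG − |V_tp|)², so V_SG − |V_tp| = √(2 I_D / k_p) = √(2 × 1.81 / 6.74) = 0.733 V.
V_SG = 0.453 + 0.733 = 1.19 V.

V_SG = 1.19 V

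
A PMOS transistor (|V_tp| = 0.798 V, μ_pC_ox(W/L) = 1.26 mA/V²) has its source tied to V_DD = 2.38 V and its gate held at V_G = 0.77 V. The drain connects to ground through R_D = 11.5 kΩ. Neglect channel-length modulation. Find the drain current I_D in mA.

V_SG = V_DD − V_G = 2.38 − 0.77 = 1.61 V, so V_ov = 1.61 − 0.798 = 0.812 V.
Assume saturation: I_D = ½ k_p V_ov² = 0.5 × 1.26 × 0.812² = 0.415 mA, giving V_SD = V_DD − I_D R_D = 2.38 − 0.415 × 11.5 = -2.4 V.
But -2.4 V < V_ov = 0.812 V, so the device is actually in triode.
In triode I_D = k_p[V_ov V_SD − ½ V_SD²] and I_D = (V_DD − V_SD)/R_D. Equating: 7.25 V_SD² − 12.77 V_SD + 2.38 = 0, giving V_SD = 0.212 V (the root below V_ov).
I_D = (2.38 − 0.212) / 11.5 = 0.189 mA.

I_D = 0.189 mA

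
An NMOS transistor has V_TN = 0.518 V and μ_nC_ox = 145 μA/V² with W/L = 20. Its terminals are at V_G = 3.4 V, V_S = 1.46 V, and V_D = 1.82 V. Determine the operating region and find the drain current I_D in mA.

Triode; I_D = 1.30 mA

V_GS = V_G − V_S = 3.4 − 1.46 = 1.94 V; V_DS = V_D − V_S = 1.82 − 1.46 = 0.36 V.
k_n = μ_nC_ox · (W/L) = 2.9 mA/V².
V_ov = V_GS − V_TN = 1.94 − 0.518 = 1.42 V.
Since V_DS = 0.36 V < V_ov = 1.42 V, the device is in the triode region.
I_D = k_n [V_ov · V_DS − ½ V_DS²] = 2.9 × [1.42 × 0.36 − 0.5 × 0.36²] = 1.3 mA.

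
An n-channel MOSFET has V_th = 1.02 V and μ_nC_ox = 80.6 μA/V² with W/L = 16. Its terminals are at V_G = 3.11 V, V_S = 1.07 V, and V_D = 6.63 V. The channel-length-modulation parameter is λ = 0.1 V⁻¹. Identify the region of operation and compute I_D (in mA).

V_GS = V_G − V_S = 3.11 − 1.07 = 2.04 V; V_DS = V_D − V_S = 6.63 − 1.07 = 5.56 V.
k_n = μ_nC_ox · (W/L) = 1.29 mA/V².
V_ov = V_GS − V_th = 2.04 − 1.02 = 1.02 V.
Since V_DS = 5.56 V ≥ V_ov = 1.02 V, the device is in saturation.
I_D = ½ k_n V_ov² (1 + λ V_DS) = 0.5 × 1.29 × 1.02² × (1 + 0.1 × 5.56) = 1.04 mA.

Saturation; I_D = 1.04 mA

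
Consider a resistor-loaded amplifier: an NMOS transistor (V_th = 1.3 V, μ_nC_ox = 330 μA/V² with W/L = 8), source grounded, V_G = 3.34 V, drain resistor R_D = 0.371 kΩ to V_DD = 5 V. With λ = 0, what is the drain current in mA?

V_GS = V_G = 3.34 V, so V_ov = 3.34 − 1.3 = 2.04 V.
k_n = μ_nC_ox · (W/L) = 2.64 mA/V².
Assume saturation: I_D = ½ k_n V_ov² = 0.5 × 2.64 × 2.04² = 5.49 mA, giving V_DS = V_DD − I_D R_D = 5 − 5.49 × 0.371 = 2.96 V.
V_DS = 2.96 V ≥ V_ov = 2.04 V, confirming saturation.

I_D = 5.49 mA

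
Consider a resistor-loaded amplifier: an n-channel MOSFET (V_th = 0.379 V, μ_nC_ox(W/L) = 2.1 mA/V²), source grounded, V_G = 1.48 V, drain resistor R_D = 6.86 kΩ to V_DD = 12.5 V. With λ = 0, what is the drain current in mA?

I_D = 1.27 mA

V_GS = V_G = 1.48 V, so V_ov = 1.48 − 0.379 = 1.1 V.
Assume saturation: I_D = ½ k_n V_ov² = 0.5 × 2.1 × 1.1² = 1.27 mA, giving V_DS = V_DD − I_D R_D = 12.5 − 1.27 × 6.86 = 3.77 V.
V_DS = 3.77 V ≥ V_ov = 1.1 V, confirming saturation.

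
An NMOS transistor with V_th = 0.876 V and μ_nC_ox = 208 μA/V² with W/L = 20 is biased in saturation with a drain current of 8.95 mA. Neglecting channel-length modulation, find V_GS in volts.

V_GS = 2.95 V

k_n = μ_nC_ox · (W/L) = 4.16 mA/V².
In saturation I_D = ½ k_n (V_GS − V_th)², so V_GS − V_th = √(2 I_D / k_n) = √(2 × 8.95 / 4.16) = 2.07 V.
V_GS = 0.876 + 2.07 = 2.95 V.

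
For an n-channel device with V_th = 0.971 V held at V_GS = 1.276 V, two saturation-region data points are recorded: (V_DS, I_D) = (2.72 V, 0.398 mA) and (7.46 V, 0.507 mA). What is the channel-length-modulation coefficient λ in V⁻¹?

With V_GS fixed, I_D ∝ (1 + λ V_DS) in saturation, so I_D2/I_D1 = (1 + λ V_DS2)/(1 + λ V_DS1).
0.507/0.398 = 1.274 = (1 + 7.46 λ)/(1 + 2.72 λ).
Solving: λ (I_D1 V_DS2 − I_D2 V_DS1) = I_D2 − I_D1, so λ = (0.507 − 0.398) / (0.398 × 7.46 − 0.507 × 2.72) = 0.109 / 1.59 = 0.0686 V⁻¹.

λ = 0.0686 V⁻¹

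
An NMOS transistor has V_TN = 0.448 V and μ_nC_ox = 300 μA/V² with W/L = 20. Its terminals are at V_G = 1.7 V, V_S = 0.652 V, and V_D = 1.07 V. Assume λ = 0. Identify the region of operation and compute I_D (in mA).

Triode; I_D = 0.981 mA

V_GS = V_G − V_S = 1.7 − 0.652 = 1.05 V; V_DS = V_D − V_S = 1.07 − 0.652 = 0.418 V.
k_n = μ_nC_ox · (W/L) = 6 mA/V².
V_ov = V_GS − V_TN = 1.05 − 0.448 = 0.6 V.
Since V_DS = 0.418 V < V_ov = 0.6 V, the device is in the triode region.
I_D = k_n [V_ov · V_DS − ½ V_DS²] = 6 × [0.6 × 0.418 − 0.5 × 0.418²] = 0.981 mA.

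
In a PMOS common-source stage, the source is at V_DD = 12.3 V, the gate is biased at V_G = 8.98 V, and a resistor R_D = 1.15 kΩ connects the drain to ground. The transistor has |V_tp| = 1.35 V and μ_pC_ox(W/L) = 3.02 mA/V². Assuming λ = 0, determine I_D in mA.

I_D = 5.86 mA

V_SG = V_DD − V_G = 12.3 − 8.98 = 3.32 V, so V_ov = 3.32 − 1.35 = 1.97 V.
Assume saturation: I_D = ½ k_p V_ov² = 0.5 × 3.02 × 1.97² = 5.86 mA, giving V_SD = V_DD − I_D R_D = 12.3 − 5.86 × 1.15 = 5.56 V.
V_SD = 5.56 V ≥ V_ov = 1.97 V, confirming saturation.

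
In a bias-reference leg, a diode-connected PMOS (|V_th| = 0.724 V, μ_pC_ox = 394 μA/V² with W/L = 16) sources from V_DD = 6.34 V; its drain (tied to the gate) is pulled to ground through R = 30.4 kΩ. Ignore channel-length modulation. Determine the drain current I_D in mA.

With gate tied to drain, V_SG = V_SD ≥ V_SG − |V_th|, so the device is in saturation.
k_p = μ_pC_ox · (W/L) = 6.304 mA/V².
KCL at the drain: ½ k_p (V_SG − |V_th|)² = (V_DD − V_SG)/R.
Let x = V_SG − 0.724. Then 95.8 x² + x − 5.616 = 0, giving x = 0.237 V (positive root), so V_SG = 0.961 V.
I_D = (V_DD − V_SG)/R = (6.34 − 0.961) / 30.4 = 0.177 mA.

I_D = 0.177 mA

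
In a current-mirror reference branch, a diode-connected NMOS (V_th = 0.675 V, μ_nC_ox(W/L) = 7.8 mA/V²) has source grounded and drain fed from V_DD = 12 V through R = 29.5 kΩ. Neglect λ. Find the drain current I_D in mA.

I_D = 0.373 mA

With gate tied to drain, V_GS = V_DS ≥ V_GS − V_th, so the device is in saturation.
KCL at the drain: ½ k_n (V_GS − V_th)² = (V_DD − V_GS)/R.
Let x = V_GS − 0.675. Then 115 x² + x − 11.32 = 0, giving x = 0.309 V (positive root), so V_GS = 0.984 V.
I_D = (V_DD − V_GS)/R = (12 − 0.984) / 29.5 = 0.373 mA.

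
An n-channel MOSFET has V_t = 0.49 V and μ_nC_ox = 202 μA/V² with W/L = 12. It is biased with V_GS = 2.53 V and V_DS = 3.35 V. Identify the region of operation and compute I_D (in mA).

k_n = μ_nC_ox · (W/L) = 2.424 mA/V².
V_ov = V_GS − V_t = 2.53 − 0.49 = 2.04 V.
Since V_DS = 3.35 V ≥ V_ov = 2.04 V, the device is in saturation.
I_D = ½ k_n V_ov² = 0.5 × 2.424 × 2.04² = 5.04 mA.

Saturation; I_D = 5.04 mA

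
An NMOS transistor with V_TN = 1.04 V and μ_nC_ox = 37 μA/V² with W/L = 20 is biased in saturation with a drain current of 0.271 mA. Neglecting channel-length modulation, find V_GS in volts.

k_n = μ_nC_ox · (W/L) = 0.74 mA/V².
In saturation I_D = ½ k_n (V_GS − V_TN)², so V_GS − V_TN = √(2 I_D / k_n) = √(2 × 0.271 / 0.74) = 0.856 V.
V_GS = 1.04 + 0.856 = 1.9 V.

V_GS = 1.90 V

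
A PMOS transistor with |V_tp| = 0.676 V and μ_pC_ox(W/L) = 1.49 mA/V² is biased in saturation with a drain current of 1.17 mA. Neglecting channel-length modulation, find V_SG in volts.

V_SG = 1.93 V

In saturation I_D = ½ k_p (V_SG − |V_tp|)², so V_SG − |V_tp| = √(2 I_D / k_p) = √(2 × 1.17 / 1.49) = 1.25 V.
V_SG = 0.676 + 1.25 = 1.93 V.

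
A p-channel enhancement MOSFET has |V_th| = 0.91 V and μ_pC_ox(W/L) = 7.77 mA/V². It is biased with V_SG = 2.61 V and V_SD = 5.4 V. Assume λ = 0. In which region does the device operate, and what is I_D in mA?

V_ov = V_SG − |V_th| = 2.61 − 0.91 = 1.7 V.
Since V_SD = 5.4 V ≥ V_ov = 1.7 V, the device is in saturation.
I_D = ½ k_p V_ov² = 0.5 × 7.77 × 1.7² = 11.2 mA.

Saturation; I_D = 11.2 mA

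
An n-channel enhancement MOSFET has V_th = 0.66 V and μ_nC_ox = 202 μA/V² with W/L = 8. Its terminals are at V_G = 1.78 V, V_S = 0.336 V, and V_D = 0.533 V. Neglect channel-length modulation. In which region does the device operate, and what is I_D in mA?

V_GS = V_G − V_S = 1.78 − 0.336 = 1.44 V; V_DS = V_D − V_S = 0.533 − 0.336 = 0.197 V.
k_n = μ_nC_ox · (W/L) = 1.616 mA/V².
V_ov = V_GS − V_th = 1.44 − 0.66 = 0.784 V.
Since V_DS = 0.197 V < V_ov = 0.784 V, the device is in the triode region.
I_D = k_n [V_ov · V_DS − ½ V_DS²] = 1.616 × [0.784 × 0.197 − 0.5 × 0.197²] = 0.218 mA.

Triode; I_D = 0.218 mA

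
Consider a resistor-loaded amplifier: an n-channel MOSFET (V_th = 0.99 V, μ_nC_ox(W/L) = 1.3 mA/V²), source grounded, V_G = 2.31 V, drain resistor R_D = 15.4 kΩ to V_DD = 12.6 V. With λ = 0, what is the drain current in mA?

V_GS = V_G = 2.31 V, so V_ov = 2.31 − 0.99 = 1.32 V.
Assume saturation: I_D = ½ k_n V_ov² = 0.5 × 1.3 × 1.32² = 1.13 mA, giving V_DS = V_DD − I_D R_D = 12.6 − 1.13 × 15.4 = -4.84 V.
But -4.84 V < V_ov = 1.32 V, so the device is actually in triode.
In triode I_D = k_n[V_ov V_DS − ½ V_DS²] and I_D = (V_DD − V_DS)/R_D. Equating: 10 V_DS² − 27.43 V_DS + 12.6 = 0, giving V_DS = 0.584 V (the root below V_ov).
I_D = (12.6 − 0.584) / 15.4 = 0.78 mA.

I_D = 0.780 mA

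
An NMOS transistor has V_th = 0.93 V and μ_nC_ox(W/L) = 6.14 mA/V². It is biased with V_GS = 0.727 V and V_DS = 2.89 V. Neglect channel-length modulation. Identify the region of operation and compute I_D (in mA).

Cutoff; I_D = 0 mA

V_GS = 0.727 V < V_th = 0.93 V, so the transistor is in cutoff.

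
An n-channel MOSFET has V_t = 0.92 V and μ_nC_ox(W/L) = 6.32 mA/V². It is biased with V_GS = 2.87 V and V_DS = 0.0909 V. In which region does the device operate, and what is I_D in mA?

Triode; I_D = 1.09 mA

V_ov = V_GS − V_t = 2.87 − 0.92 = 1.95 V.
Since V_DS = 0.0909 V < V_ov = 1.95 V, the device is in the triode region.
I_D = k_n [V_ov · V_DS − ½ V_DS²] = 6.32 × [1.95 × 0.0909 − 0.5 × 0.0909²] = 1.09 mA.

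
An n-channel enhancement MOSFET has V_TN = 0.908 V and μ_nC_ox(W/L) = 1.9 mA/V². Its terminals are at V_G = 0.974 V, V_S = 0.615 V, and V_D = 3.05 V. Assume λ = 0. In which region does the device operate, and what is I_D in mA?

Cutoff; I_D = 0 mA

V_GS = V_G − V_S = 0.974 − 0.615 = 0.359 V; V_DS = V_D − V_S = 3.05 − 0.615 = 2.43 V.
V_GS = 0.359 V < V_TN = 0.908 V, so the transistor is in cutoff.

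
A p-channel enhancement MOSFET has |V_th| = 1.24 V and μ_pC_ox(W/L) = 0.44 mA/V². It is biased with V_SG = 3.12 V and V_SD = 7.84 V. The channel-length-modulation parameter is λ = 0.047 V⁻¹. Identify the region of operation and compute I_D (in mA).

Saturation; I_D = 1.06 mA

V_ov = V_SG − |V_th| = 3.12 − 1.24 = 1.88 V.
Since V_SD = 7.84 V ≥ V_ov = 1.88 V, the device is in saturation.
I_D = ½ k_p V_ov² (1 + λ V_SD) = 0.5 × 0.44 × 1.88² × (1 + 0.047 × 7.84) = 1.06 mA.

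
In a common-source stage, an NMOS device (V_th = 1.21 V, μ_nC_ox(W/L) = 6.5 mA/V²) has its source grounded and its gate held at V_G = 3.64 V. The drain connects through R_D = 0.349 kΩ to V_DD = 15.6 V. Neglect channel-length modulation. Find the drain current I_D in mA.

I_D = 19.2 mA

V_GS = V_G = 3.64 V, so V_ov = 3.64 − 1.21 = 2.43 V.
Assume saturation: I_D = ½ k_n V_ov² = 0.5 × 6.5 × 2.43² = 19.2 mA, giving V_DS = V_DD − I_D R_D = 15.6 − 19.2 × 0.349 = 8.9 V.
V_DS = 8.9 V ≥ V_ov = 2.43 V, confirming saturation.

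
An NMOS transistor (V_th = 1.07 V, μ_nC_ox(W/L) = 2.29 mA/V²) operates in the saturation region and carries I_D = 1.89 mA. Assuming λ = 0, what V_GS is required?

V_GS = 2.35 V

In saturation I_D = ½ k_n (V_GS − V_th)², so V_GS − V_th = √(2 I_D / k_n) = √(2 × 1.89 / 2.29) = 1.28 V.
V_GS = 1.07 + 1.28 = 2.35 V.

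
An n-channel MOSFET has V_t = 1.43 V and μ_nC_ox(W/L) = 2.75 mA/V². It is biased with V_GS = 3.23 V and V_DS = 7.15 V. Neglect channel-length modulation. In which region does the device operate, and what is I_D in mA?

V_ov = V_GS − V_t = 3.23 − 1.43 = 1.8 V.
Since V_DS = 7.15 V ≥ V_ov = 1.8 V, the device is in saturation.
I_D = ½ k_n V_ov² = 0.5 × 2.75 × 1.8² = 4.46 mA.

Saturation; I_D = 4.46 mA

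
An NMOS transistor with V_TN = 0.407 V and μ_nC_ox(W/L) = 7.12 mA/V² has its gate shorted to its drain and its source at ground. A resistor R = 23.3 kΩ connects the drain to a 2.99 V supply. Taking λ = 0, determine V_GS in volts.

With gate tied to drain, V_GS = V_DS ≥ V_GS − V_TN, so the device is in saturation.
KCL at the drain: ½ k_n (V_GS − V_TN)² = (V_DD − V_GS)/R.
Let x = V_GS − 0.407. Then 82.9 x² + x − 2.583 = 0, giving x = 0.171 V (positive root), so V_GS = 0.578 V.
I_D = (V_DD − V_GS)/R = (2.99 − 0.578) / 23.3 = 0.104 mA.

V_GS = 0.578 V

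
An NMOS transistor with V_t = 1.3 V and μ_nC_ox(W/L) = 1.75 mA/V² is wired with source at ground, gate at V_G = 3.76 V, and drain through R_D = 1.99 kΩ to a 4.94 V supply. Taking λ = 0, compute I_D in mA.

V_GS = V_G = 3.76 V, so V_ov = 3.76 − 1.3 = 2.46 V.
Assume saturation: I_D = ½ k_n V_ov² = 0.5 × 1.75 × 2.46² = 5.3 mA, giving V_DS = V_DD − I_D R_D = 4.94 − 5.3 × 1.99 = -5.6 V.
But -5.6 V < V_ov = 2.46 V, so the device is actually in triode.
In triode I_D = k_n[V_ov V_DS − ½ V_DS²] and I_D = (V_DD − V_DS)/R_D. Equating: 1.74 V_DS² − 9.567 V_DS + 4.94 = 0, giving V_DS = 0.577 V (the root below V_ov).
I_D = (4.94 − 0.577) / 1.99 = 2.19 mA.

I_D = 2.19 mA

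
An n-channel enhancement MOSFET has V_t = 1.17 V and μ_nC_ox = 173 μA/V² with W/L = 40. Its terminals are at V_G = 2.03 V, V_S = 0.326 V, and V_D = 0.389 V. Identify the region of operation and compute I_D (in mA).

Triode; I_D = 0.219 mA

V_GS = V_G − V_S = 2.03 − 0.326 = 1.7 V; V_DS = V_D − V_S = 0.389 − 0.326 = 0.063 V.
k_n = μ_nC_ox · (W/L) = 6.92 mA/V².
V_ov = V_GS − V_t = 1.7 − 1.17 = 0.534 V.
Since V_DS = 0.063 V < V_ov = 0.534 V, the device is in the triode region.
I_D = k_n [V_ov · V_DS − ½ V_DS²] = 6.92 × [0.534 × 0.063 − 0.5 × 0.063²] = 0.219 mA.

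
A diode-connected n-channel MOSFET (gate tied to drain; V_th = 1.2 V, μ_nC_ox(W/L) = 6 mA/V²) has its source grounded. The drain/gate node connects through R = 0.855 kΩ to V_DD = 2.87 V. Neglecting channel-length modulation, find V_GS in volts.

With gate tied to drain, V_GS = V_DS ≥ V_GS − V_th, so the device is in saturation.
KCL at the drain: ½ k_n (V_GS − V_th)² = (V_DD − V_GS)/R.
Let x = V_GS − 1.2. Then 2.56 x² + x − 1.67 = 0, giving x = 0.635 V (positive root), so V_GS = 1.84 V.
I_D = (V_DD − V_GS)/R = (2.87 − 1.84) / 0.855 = 1.21 mA.

V_GS = 1.84 V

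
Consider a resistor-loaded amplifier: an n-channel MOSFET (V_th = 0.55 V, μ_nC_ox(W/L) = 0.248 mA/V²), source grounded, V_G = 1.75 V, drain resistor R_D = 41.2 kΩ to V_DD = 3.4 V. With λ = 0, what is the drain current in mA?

V_GS = V_G = 1.75 V, so V_ov = 1.75 − 0.55 = 1.2 V.
Assume saturation: I_D = ½ k_n V_ov² = 0.5 × 0.248 × 1.2² = 0.179 mA, giving V_DS = V_DD − I_D R_D = 3.4 − 0.179 × 41.2 = -3.96 V.
But -3.96 V < V_ov = 1.2 V, so the device is actually in triode.
In triode I_D = k_n[V_ov V_DS − ½ V_DS²] and I_D = (V_DD − V_DS)/R_D. Equating: 5.11 V_DS² − 13.26 V_DS + 3.4 = 0, giving V_DS = 0.288 V (the root below V_ov).
I_D = (3.4 − 0.288) / 41.2 = 0.0755 mA.

I_D = 0.0755 mA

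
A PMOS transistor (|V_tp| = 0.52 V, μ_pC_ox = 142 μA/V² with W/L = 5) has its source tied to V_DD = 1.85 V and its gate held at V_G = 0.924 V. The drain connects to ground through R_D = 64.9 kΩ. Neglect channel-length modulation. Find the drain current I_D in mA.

V_SG = V_DD − V_G = 1.85 − 0.924 = 0.926 V, so V_ov = 0.926 − 0.52 = 0.406 V.
k_p = μ_pC_ox · (W/L) = 0.71 mA/V².
Assume saturation: I_D = ½ k_p V_ov² = 0.5 × 0.71 × 0.406² = 0.0585 mA, giving V_SD = V_DD − I_D R_D = 1.85 − 0.0585 × 64.9 = -1.95 V.
But -1.95 V < V_ov = 0.406 V, so the device is actually in triode.
In triode I_D = k_p[V_ov V_SD − ½ V_SD²] and I_D = (V_DD − V_SD)/R_D. Equating: 23 V_SD² − 19.71 V_SD + 1.85 = 0, giving V_SD = 0.107 V (the root below V_ov).
I_D = (1.85 − 0.107) / 64.9 = 0.0269 mA.

I_D = 0.0269 mA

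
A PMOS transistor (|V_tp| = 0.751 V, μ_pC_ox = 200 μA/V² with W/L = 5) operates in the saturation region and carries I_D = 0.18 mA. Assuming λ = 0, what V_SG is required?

V_SG = 1.35 V

k_p = μ_pC_ox · (W/L) = 1 mA/V².
In saturation I_D = ½ k_p (V_SG − |V_tp|)², so V_SG − |V_tp| = √(2 I_D / k_p) = √(2 × 0.18 / 1) = 0.6 V.
V_SG = 0.751 + 0.6 = 1.35 V.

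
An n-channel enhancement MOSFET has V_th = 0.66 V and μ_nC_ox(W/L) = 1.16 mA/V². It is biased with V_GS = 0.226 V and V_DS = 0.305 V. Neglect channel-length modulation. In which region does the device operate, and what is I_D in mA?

Cutoff; I_D = 0 mA

V_GS = 0.226 V < V_th = 0.66 V, so the transistor is in cutoff.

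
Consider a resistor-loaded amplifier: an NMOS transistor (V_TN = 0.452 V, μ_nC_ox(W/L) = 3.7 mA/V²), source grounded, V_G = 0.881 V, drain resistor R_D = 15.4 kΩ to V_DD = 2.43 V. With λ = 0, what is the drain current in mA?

I_D = 0.151 mA

V_GS = V_G = 0.881 V, so V_ov = 0.881 − 0.452 = 0.429 V.
Assume saturation: I_D = ½ k_n V_ov² = 0.5 × 3.7 × 0.429² = 0.34 mA, giving V_DS = V_DD − I_D R_D = 2.43 − 0.34 × 15.4 = -2.81 V.
But -2.81 V < V_ov = 0.429 V, so the device is actually in triode.
In triode I_D = k_n[V_ov V_DS − ½ V_DS²] and I_D = (V_DD − V_DS)/R_D. Equating: 28.5 V_DS² − 25.44 V_DS + 2.43 = 0, giving V_DS = 0.109 V (the root below V_ov).
I_D = (2.43 − 0.109) / 15.4 = 0.151 mA.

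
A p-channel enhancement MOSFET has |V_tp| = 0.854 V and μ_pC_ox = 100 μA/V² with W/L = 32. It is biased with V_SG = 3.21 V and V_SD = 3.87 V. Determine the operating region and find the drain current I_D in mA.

Saturation; I_D = 8.88 mA

k_p = μ_pC_ox · (W/L) = 3.2 mA/V².
V_ov = V_SG − |V_tp| = 3.21 − 0.854 = 2.36 V.
Since V_SD = 3.87 V ≥ V_ov = 2.36 V, the device is in saturation.
I_D = ½ k_p V_ov² = 0.5 × 3.2 × 2.36² = 8.88 mA.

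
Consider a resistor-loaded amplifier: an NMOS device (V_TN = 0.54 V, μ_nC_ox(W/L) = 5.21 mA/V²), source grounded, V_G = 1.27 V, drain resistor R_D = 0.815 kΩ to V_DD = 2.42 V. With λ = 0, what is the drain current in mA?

I_D = 1.39 mA

V_GS = V_G = 1.27 V, so V_ov = 1.27 − 0.54 = 0.73 V.
Assume saturation: I_D = ½ k_n V_ov² = 0.5 × 5.21 × 0.73² = 1.39 mA, giving V_DS = V_DD − I_D R_D = 2.42 − 1.39 × 0.815 = 1.29 V.
V_DS = 1.29 V ≥ V_ov = 0.73 V, confirming saturation.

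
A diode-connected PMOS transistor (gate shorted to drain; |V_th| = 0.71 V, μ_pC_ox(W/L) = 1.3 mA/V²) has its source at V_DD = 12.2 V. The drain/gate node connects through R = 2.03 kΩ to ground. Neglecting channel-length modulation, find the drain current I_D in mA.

With gate tied to drain, V_SG = V_SD ≥ V_SG − |V_th|, so the device is in saturation.
KCL at the drain: ½ k_p (V_SG − |V_th|)² = (V_DD − V_SG)/R.
Let x = V_SG − 0.71. Then 1.32 x² + x − 11.49 = 0, giving x = 2.6 V (positive root), so V_SG = 3.31 V.
I_D = (V_DD − V_SG)/R = (12.2 − 3.31) / 2.03 = 4.38 mA.

I_D = 4.38 mA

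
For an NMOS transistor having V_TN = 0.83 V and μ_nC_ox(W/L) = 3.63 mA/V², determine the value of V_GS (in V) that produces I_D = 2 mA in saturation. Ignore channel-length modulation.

V_GS = 1.88 V

In saturation I_D = ½ k_n (V_GS − V_TN)², so V_GS − V_TN = √(2 I_D / k_n) = √(2 × 2 / 3.63) = 1.05 V.
V_GS = 0.83 + 1.05 = 1.88 V.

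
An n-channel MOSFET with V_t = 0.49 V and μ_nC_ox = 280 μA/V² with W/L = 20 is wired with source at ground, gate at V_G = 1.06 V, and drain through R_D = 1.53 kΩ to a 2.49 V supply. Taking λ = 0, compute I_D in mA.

I_D = 0.910 mA

V_GS = V_G = 1.06 V, so V_ov = 1.06 − 0.49 = 0.57 V.
k_n = μ_nC_ox · (W/L) = 5.6 mA/V².
Assume saturation: I_D = ½ k_n V_ov² = 0.5 × 5.6 × 0.57² = 0.91 mA, giving V_DS = V_DD − I_D R_D = 2.49 − 0.91 × 1.53 = 1.1 V.
V_DS = 1.1 V ≥ V_ov = 0.57 V, confirming saturation.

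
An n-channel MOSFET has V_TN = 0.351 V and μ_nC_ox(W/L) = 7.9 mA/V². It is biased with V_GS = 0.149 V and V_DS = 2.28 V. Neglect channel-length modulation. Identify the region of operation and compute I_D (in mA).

V_GS = 0.149 V < V_TN = 0.351 V, so the transistor is in cutoff.

Cutoff; I_D = 0 mA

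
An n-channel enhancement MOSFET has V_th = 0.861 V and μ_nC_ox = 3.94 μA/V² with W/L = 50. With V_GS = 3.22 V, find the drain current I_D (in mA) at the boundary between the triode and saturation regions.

At the boundary V_DS = V_ov = V_GS − V_th = 3.22 − 0.861 = 2.36 V.
k_n = μ_nC_ox · (W/L) = 0.197 mA/V².
I_D = ½ k_n V_ov² = 0.5 × 0.197 × 2.36² = 0.548 mA.

I_D = 0.548 mA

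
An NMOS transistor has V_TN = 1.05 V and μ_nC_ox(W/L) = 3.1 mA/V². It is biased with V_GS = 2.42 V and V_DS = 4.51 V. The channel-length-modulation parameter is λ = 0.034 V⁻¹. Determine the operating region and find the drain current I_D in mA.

Saturation; I_D = 3.36 mA

V_ov = V_GS − V_TN = 2.42 − 1.05 = 1.37 V.
Since V_DS = 4.51 V ≥ V_ov = 1.37 V, the device is in saturation.
I_D = ½ k_n V_ov² (1 + λ V_DS) = 0.5 × 3.1 × 1.37² × (1 + 0.034 × 4.51) = 3.36 mA.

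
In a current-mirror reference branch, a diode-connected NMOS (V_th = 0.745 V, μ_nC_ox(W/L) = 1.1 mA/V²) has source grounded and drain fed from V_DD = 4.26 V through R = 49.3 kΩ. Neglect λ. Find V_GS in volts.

With gate tied to drain, V_GS = V_DS ≥ V_GS − V_th, so the device is in saturation.
KCL at the drain: ½ k_n (V_GS − V_th)² = (V_DD − V_GS)/R.
Let x = V_GS − 0.745. Then 27.1 x² + x − 3.515 = 0, giving x = 0.342 V (positive root), so V_GS = 1.09 V.
I_D = (V_DD − V_GS)/R = (4.26 − 1.09) / 49.3 = 0.0644 mA.

V_GS = 1.09 V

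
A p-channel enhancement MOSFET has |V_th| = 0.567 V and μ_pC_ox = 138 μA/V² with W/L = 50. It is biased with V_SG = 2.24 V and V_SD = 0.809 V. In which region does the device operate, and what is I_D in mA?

Triode; I_D = 7.08 mA

k_p = μ_pC_ox · (W/L) = 6.9 mA/V².
V_ov = V_SG − |V_th| = 2.24 − 0.567 = 1.67 V.
Since V_SD = 0.809 V < V_ov = 1.67 V, the device is in the triode region.
I_D = k_p [V_ov · V_SD − ½ V_SD²] = 6.9 × [1.67 × 0.809 − 0.5 × 0.809²] = 7.08 mA.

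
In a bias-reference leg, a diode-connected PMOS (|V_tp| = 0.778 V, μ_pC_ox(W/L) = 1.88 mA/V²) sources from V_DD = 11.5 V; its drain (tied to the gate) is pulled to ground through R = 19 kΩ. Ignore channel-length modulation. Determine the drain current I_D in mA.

I_D = 0.525 mA

With gate tied to drain, V_SG = V_SD ≥ V_SG − |V_tp|, so the device is in saturation.
KCL at the drain: ½ k_p (V_SG − |V_tp|)² = (V_DD − V_SG)/R.
Let x = V_SG − 0.778. Then 17.9 x² + x − 10.72 = 0, giving x = 0.747 V (positive root), so V_SG = 1.53 V.
I_D = (V_DD − V_SG)/R = (11.5 − 1.53) / 19 = 0.525 mA.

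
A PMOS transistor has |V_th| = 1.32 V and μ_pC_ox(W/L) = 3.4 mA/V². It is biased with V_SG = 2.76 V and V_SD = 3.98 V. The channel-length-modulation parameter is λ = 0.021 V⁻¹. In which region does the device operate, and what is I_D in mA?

Saturation; I_D = 3.82 mA

V_ov = V_SG − |V_th| = 2.76 − 1.32 = 1.44 V.
Since V_SD = 3.98 V ≥ V_ov = 1.44 V, the device is in saturation.
I_D = ½ k_p V_ov² (1 + λ V_SD) = 0.5 × 3.4 × 1.44² × (1 + 0.021 × 3.98) = 3.82 mA.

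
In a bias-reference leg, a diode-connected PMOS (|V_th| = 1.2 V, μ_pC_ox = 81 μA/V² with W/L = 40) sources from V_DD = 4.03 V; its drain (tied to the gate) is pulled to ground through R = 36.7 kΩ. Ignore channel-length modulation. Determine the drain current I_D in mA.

With gate tied to drain, V_SG = V_SD ≥ V_SG − |V_th|, so the device is in saturation.
k_p = μ_pC_ox · (W/L) = 3.24 mA/V².
KCL at the drain: ½ k_p (V_SG − |V_th|)² = (V_DD − V_SG)/R.
Let x = V_SG − 1.2. Then 59.5 x² + x − 2.83 = 0, giving x = 0.21 V (positive root), so V_SG = 1.41 V.
I_D = (V_DD − V_SG)/R = (4.03 − 1.41) / 36.7 = 0.0714 mA.

I_D = 0.0714 mA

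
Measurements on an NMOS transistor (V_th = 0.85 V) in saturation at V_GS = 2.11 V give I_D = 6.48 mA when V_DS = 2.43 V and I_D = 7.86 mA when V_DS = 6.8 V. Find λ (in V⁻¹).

With V_GS fixed, I_D ∝ (1 + λ V_DS) in saturation, so I_D2/I_D1 = (1 + λ V_DS2)/(1 + λ V_DS1).
7.86/6.48 = 1.213 = (1 + 6.8 λ)/(1 + 2.43 λ).
Solving: λ (I_D1 V_DS2 − I_D2 V_DS1) = I_D2 − I_D1, so λ = (7.86 − 6.48) / (6.48 × 6.8 − 7.86 × 2.43) = 1.38 / 25 = 0.0553 V⁻¹.

λ = 0.0553 V⁻¹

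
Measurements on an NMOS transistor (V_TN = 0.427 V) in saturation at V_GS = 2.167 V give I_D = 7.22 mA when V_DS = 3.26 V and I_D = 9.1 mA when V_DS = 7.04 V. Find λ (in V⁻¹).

With V_GS fixed, I_D ∝ (1 + λ V_DS) in saturation, so I_D2/I_D1 = (1 + λ V_DS2)/(1 + λ V_DS1).
9.1/7.22 = 1.26 = (1 + 7.04 λ)/(1 + 3.26 λ).
Solving: λ (I_D1 V_DS2 − I_D2 V_DS1) = I_D2 − I_D1, so λ = (9.1 − 7.22) / (7.22 × 7.04 − 9.1 × 3.26) = 1.88 / 21.2 = 0.0888 V⁻¹.

λ = 0.0888 V⁻¹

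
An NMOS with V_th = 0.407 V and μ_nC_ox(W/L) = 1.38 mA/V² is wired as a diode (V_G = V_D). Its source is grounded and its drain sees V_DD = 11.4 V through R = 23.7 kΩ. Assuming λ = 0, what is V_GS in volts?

V_GS = 1.20 V

With gate tied to drain, V_GS = V_DS ≥ V_GS − V_th, so the device is in saturation.
KCL at the drain: ½ k_n (V_GS − V_th)² = (V_DD − V_GS)/R.
Let x = V_GS − 0.407. Then 16.4 x² + x − 10.99 = 0, giving x = 0.79 V (positive root), so V_GS = 1.2 V.
I_D = (V_DD − V_GS)/R = (11.4 − 1.2) / 23.7 = 0.431 mA.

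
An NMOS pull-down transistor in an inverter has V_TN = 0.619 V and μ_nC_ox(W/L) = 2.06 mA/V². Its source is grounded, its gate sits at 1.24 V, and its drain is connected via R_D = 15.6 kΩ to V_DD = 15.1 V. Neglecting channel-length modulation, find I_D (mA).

I_D = 0.397 mA

V_GS = V_G = 1.24 V, so V_ov = 1.24 − 0.619 = 0.621 V.
Assume saturation: I_D = ½ k_n V_ov² = 0.5 × 2.06 × 0.621² = 0.397 mA, giving V_DS = V_DD − I_D R_D = 15.1 − 0.397 × 15.6 = 8.9 V.
V_DS = 8.9 V ≥ V_ov = 0.621 V, confirming saturation.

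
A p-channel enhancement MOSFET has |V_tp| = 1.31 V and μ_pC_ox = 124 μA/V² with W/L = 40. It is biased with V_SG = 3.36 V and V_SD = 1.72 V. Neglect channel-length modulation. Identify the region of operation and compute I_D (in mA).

k_p = μ_pC_ox · (W/L) = 4.96 mA/V².
V_ov = V_SG − |V_tp| = 3.36 − 1.31 = 2.05 V.
Since V_SD = 1.72 V < V_ov = 2.05 V, the device is in the triode region.
I_D = k_p [V_ov · V_SD − ½ V_SD²] = 4.96 × [2.05 × 1.72 − 0.5 × 1.72²] = 10.2 mA.

Triode; I_D = 10.2 mA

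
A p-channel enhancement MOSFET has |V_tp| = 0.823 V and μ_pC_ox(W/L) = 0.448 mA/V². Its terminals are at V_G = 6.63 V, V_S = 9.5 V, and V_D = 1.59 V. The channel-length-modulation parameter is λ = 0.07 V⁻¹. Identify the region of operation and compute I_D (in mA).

Saturation; I_D = 1.46 mA

V_SG = V_S − V_G = 9.5 − 6.63 = 2.87 V; V_SD = V_S − V_D = 9.5 − 1.59 = 7.91 V.
V_ov = V_SG − |V_tp| = 2.87 − 0.823 = 2.05 V.
Since V_SD = 7.91 V ≥ V_ov = 2.05 V, the device is in saturation.
I_D = ½ k_p V_ov² (1 + λ V_SD) = 0.5 × 0.448 × 2.05² × (1 + 0.07 × 7.91) = 1.46 mA.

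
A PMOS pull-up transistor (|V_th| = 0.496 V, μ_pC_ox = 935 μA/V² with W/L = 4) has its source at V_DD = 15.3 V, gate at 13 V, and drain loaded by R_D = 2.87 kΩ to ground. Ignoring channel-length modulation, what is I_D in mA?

V_SG = V_DD − V_G = 15.3 − 13 = 2.3 V, so V_ov = 2.3 − 0.496 = 1.8 V.
k_p = μ_pC_ox · (W/L) = 3.74 mA/V².
Assume saturation: I_D = ½ k_p V_ov² = 0.5 × 3.74 × 1.8² = 6.09 mA, giving V_SD = V_DD − I_D R_D = 15.3 − 6.09 × 2.87 = -2.17 V.
But -2.17 V < V_ov = 1.8 V, so the device is actually in triode.
In triode I_D = k_p[V_ov V_SD − ½ V_SD²] and I_D = (V_DD − V_SD)/R_D. Equating: 5.37 V_SD² − 20.36 V_SD + 15.3 = 0, giving V_SD = 1.03 V (the root below V_ov).
I_D = (15.3 − 1.03) / 2.87 = 4.97 mA.

I_D = 4.97 mA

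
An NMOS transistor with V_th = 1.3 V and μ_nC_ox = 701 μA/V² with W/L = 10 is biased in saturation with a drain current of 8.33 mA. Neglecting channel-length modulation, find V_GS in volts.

V_GS = 2.84 V

k_n = μ_nC_ox · (W/L) = 7.01 mA/V².
In saturation I_D = ½ k_n (V_GS − V_th)², so V_GS − V_th = √(2 I_D / k_n) = √(2 × 8.33 / 7.01) = 1.54 V.
V_GS = 1.3 + 1.54 = 2.84 V.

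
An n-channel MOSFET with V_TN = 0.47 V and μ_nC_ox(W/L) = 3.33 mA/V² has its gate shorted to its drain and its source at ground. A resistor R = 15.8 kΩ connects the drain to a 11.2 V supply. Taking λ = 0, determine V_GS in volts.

V_GS = 1.09 V

With gate tied to drain, V_GS = V_DS ≥ V_GS − V_TN, so the device is in saturation.
KCL at the drain: ½ k_n (V_GS − V_TN)² = (V_DD − V_GS)/R.
Let x = V_GS − 0.47. Then 26.3 x² + x − 10.73 = 0, giving x = 0.62 V (positive root), so V_GS = 1.09 V.
I_D = (V_DD − V_GS)/R = (11.2 − 1.09) / 15.8 = 0.64 mA.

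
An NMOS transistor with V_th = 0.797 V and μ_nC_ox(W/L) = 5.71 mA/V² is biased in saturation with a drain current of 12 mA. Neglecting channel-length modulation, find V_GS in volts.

In saturation I_D = ½ k_n (V_GS − V_th)², so V_GS − V_th = √(2 I_D / k_n) = √(2 × 12 / 5.71) = 2.05 V.
V_GS = 0.797 + 2.05 = 2.85 V.

V_GS = 2.85 V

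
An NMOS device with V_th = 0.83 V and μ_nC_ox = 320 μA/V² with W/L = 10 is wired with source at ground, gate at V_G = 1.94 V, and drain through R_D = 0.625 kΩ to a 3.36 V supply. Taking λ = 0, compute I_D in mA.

V_GS = V_G = 1.94 V, so V_ov = 1.94 − 0.83 = 1.11 V.
k_n = μ_nC_ox · (W/L) = 3.2 mA/V².
Assume saturation: I_D = ½ k_n V_ov² = 0.5 × 3.2 × 1.11² = 1.97 mA, giving V_DS = V_DD − I_D R_D = 3.36 − 1.97 × 0.625 = 2.13 V.
V_DS = 2.13 V ≥ V_ov = 1.11 V, confirming saturation.

I_D = 1.97 mA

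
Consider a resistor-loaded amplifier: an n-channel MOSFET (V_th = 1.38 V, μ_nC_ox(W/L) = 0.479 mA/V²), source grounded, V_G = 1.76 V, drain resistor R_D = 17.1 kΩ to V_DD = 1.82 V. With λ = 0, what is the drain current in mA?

V_GS = V_G = 1.76 V, so V_ov = 1.76 − 1.38 = 0.38 V.
Assume saturation: I_D = ½ k_n V_ov² = 0.5 × 0.479 × 0.38² = 0.0346 mA, giving V_DS = V_DD − I_D R_D = 1.82 − 0.0346 × 17.1 = 1.23 V.
V_DS = 1.23 V ≥ V_ov = 0.38 V, confirming saturation.

I_D = 0.0346 mA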